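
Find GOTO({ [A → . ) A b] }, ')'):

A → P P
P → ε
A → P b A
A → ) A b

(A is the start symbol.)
GOTO(I, ')') = CLOSURE({ [A → αX.β] : [A → α.Xβ] ∈ I, X = ')' })

Items with dot before ')', with the dot advanced:
  [A → . ) A b] → [A → ) . A b]
Closure of the advanced items:
  [A → ) . A b] has the dot before A: add [A → . P P], [A → . P b A], [A → . ) A b]
  [A → . P P] has the dot before P: add [P → .]

GOTO = { [A → ) . A b], [A → . ) A b], [A → . P P], [A → . P b A], [P → .] }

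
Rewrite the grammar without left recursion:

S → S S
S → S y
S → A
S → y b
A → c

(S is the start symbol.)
S → A S'
S → y b S'
S' → S S'
S' → y S'
S' → ε
A → c

S is directly left-recursive. The standard transformation for
  A → A α₁ | ... | A α_m | β₁ | ... | β_n
is
  A  → β₁ A' | ... | β_n A'
  A' → α₁ A' | ... | α_m A' | ε

S → A becomes S → A S'
S → y b becomes S → y b S'
S → S S becomes S' → S S'
S → S y becomes S' → y S'
Add S' → ε

Productions for other non-terminals are unchanged:
  A → c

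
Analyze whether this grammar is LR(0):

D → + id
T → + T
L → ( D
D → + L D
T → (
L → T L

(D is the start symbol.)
A grammar is LR(0) if no state in the canonical LR(0) collection has:
  - both a shift item (dot before a terminal) and a complete item (shift-reduce conflict), or
  - two or more complete items (reduce-reduce conflict; the accept item [D' → D .] counts as a complete item here).

Augment with D' → D and build the canonical LR(0) collection (I0 = CLOSURE({[D' → . D]}), then GOTO on every symbol after a dot until no new states appear). It has 13 states:
  I0: { [D → . + L D], [D → . + id], [D' → . D] }  — shift
  I1: { [D → + . L D], [D → + . id], [L → . ( D], [L → . T L], [T → . (], [T → . + T] }  — shift
  I2: { [D' → D .] }  — accept
  I3: { [D → . + L D], [D → . + id], [L → ( . D], [T → ( .] }  — shift, reduce
  I4: { [T → + . T], [T → . (], [T → . + T] }  — shift
  I5: { [D → + L . D], [D → . + L D], [D → . + id] }  — shift
  I6: { [L → . ( D], [L → . T L], [L → T . L], [T → . (], [T → . + T] }  — shift
  I7: { [D → + id .] }  — reduce
  I8: { [L → T L .] }  — reduce
  I9: { [D → + L D .] }  — reduce
  I10: { [T → ( .] }  — reduce
  I11: { [T → + T .] }  — reduce
  I12: { [L → ( D .] }  — reduce

Conflict in state I3:
  Shift-reduce conflict between [T → ( .] and [D → . + L D]
So the grammar is NOT LR(0).

Answer: No. Shift-reduce conflict between [T → ( .] and [D → . + L D]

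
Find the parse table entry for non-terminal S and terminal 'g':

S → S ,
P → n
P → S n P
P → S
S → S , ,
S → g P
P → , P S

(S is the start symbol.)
To find M[S, 'g'], we find productions for S where 'g' is in the predict set (PREDICT(N → α) = (FIRST(α) \ {ε}) ∪ (FOLLOW(N) if α ⇒* ε)).

Relevant sets:
  FIRST(S) = { 'g' }

S → S ,: PREDICT = { 'g' }
  'g' is in predict set, so this production goes in M[S, 'g']
S → S , ,: PREDICT = { 'g' }
  'g' is in predict set, so this production goes in M[S, 'g']
S → g P: PREDICT = { 'g' }
  'g' is in predict set, so this production goes in M[S, 'g']

M[S, 'g'] = S → S ,, S → S , ,, S → g P  (a multiply-defined cell — the grammar is not LL(1))

Answer: S → S ,, S → S , ,, S → g P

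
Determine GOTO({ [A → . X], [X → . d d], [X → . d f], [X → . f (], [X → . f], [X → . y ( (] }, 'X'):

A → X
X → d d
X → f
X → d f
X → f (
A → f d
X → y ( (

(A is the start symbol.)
{ [A → X .] }

GOTO(I, 'X') = CLOSURE({ [A → αX.β] : [A → α.Xβ] ∈ I, X = 'X' })

Items with dot before 'X', with the dot advanced:
  [A → . X] → [A → X .]
Closure adds nothing (no advanced item has the dot before a non-terminal).

GOTO = { [A → X .] }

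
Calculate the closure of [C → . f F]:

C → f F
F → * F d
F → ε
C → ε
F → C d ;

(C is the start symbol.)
{ [C → . f F] }

To compute CLOSURE, for each item [A → α.Bβ] where B is a non-terminal, add [B → .γ] for all productions B → γ; repeat for the newly added items until nothing changes.

Start with: [C → . f F]
The dot precedes the terminal f, so nothing is added.

CLOSURE = { [C → . f F] }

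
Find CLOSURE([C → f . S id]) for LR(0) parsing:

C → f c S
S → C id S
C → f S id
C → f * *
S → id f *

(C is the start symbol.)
To compute CLOSURE, for each item [A → α.Bβ] where B is a non-terminal, add [B → .γ] for all productions B → γ; repeat for the newly added items until nothing changes.

Start with: [C → f . S id]
  [C → f . S id] has the dot before S: add [S → . C id S], [S → . id f *]
  [S → . C id S] has the dot before C: add [C → . f c S], [C → . f S id], [C → . f * *]
No further items can be added.

CLOSURE = { [C → . f * *], [C → . f S id], [C → . f c S], [C → f . S id], [S → . C id S], [S → . id f *] }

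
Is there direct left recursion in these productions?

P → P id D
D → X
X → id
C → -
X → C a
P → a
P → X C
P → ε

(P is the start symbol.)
Yes, P is left-recursive

P → P id D: LEFT RECURSIVE (starts with P)
D → X: starts with X
X → id: starts with id
C → -: starts with '-'
X → C a: starts with C
P → a: starts with a
P → X C: starts with X
P → ε: starts with ε

The grammar has direct left recursion on: P.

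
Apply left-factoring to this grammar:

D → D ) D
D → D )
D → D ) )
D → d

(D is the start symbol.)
D → D ) D'
D' → D
D' → ε
D' → )
D → d

Left-factoring transforms A → αβ₁ | αβ₂ into A → αA' and A' → β₁ | β₂
(α is the longest common prefix among the alternatives). Repeat until
no nonterminal has two alternatives with a common prefix.

Round 1: D has alternatives sharing prefix 'D )'. Introduce D': D → D ) D'
  Add: D' → D
  Add: D' → ε
  Add: D' → )

No remaining common prefixes — done.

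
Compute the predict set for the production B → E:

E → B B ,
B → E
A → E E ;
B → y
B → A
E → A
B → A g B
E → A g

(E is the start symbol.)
{ 'y' }

PREDICT(B → E) = (FIRST(RHS) \ {ε}) ∪ (FOLLOW(B) if ε ∈ FIRST(RHS), i.e. RHS ⇒* ε)
FIRST(E) = { 'y' }
FIRST(E) = { 'y' }
ε ∉ FIRST(E), so FOLLOW(B) is not added.
PREDICT(B → E) = { 'y' }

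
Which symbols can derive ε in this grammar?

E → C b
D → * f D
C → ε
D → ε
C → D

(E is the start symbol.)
{ 'C', 'D' }

A non-terminal is nullable if it can derive ε (the empty string): either it has an ε-production, or it has a production whose right-hand side consists entirely of nullable non-terminals.

ε-productions: C → ε, D → ε
So C, D are immediately nullable.
No further non-terminal can be added: every production for the remaining non-terminals contains a terminal or a non-nullable non-terminal.
Nullable = { 'C', 'D' }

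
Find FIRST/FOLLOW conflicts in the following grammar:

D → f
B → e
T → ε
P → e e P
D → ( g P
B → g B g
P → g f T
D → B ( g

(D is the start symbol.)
No FIRST/FOLLOW conflicts.

Nullable non-terminals: T.
T has a nullable alternative but only one production, so nothing to check.

B, D, P have no nullable alternative, so no FIRST/FOLLOW check is needed there.

No FIRST/FOLLOW conflicts found.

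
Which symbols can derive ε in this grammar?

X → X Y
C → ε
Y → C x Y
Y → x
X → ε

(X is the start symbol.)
{ 'C', 'X' }

A non-terminal is nullable if it can derive ε (the empty string): either it has an ε-production, or it has a production whose right-hand side consists entirely of nullable non-terminals.

ε-productions: C → ε, X → ε
So C, X are immediately nullable.
No further non-terminal can be added: every production for the remaining non-terminals contains a terminal or a non-nullable non-terminal.
Nullable = { 'C', 'X' }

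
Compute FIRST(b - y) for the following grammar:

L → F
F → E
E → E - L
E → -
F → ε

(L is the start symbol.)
{ 'b' }

To compute FIRST(b - y), process the symbols left to right:
Symbol b is a terminal. Add 'b' and stop.
FIRST(b - y) = { 'b' }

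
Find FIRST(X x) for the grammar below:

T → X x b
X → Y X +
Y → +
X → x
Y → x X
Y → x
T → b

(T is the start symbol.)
FIRST sets of the non-terminals involved (from the grammar, by fixed-point iteration):
  FIRST(X) = { '+', 'x' }

To compute FIRST(X x), process the symbols left to right:
Symbol X is a non-terminal. Add FIRST(X) \ {ε} = { '+', 'x' }
X is not nullable (ε ∉ FIRST(X)), so stop here.
FIRST(X x) = { '+', 'x' }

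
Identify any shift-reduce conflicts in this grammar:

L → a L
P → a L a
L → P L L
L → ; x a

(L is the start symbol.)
A shift-reduce conflict occurs when an LR(0) state has both:
  - a complete (reduce) item [A → α .] (dot at the end), and
  - a shift item [B → β . c γ] (dot before a terminal).

Augment with L' → L and build the canonical LR(0) collection (I0 = CLOSURE({[L' → . L]}), then GOTO on every symbol after a dot until no new states appear). It has 11 states:
  I0: { [L → . ; x a], [L → . P L L], [L → . a L], [L' → . L], [P → . a L a] }  — shift
  I1: { [L → ; . x a] }  — shift
  I2: { [L' → L .] }  — accept
  I3: { [L → . ; x a], [L → . P L L], [L → . a L], [L → P . L L], [P → . a L a] }  — shift
  I4: { [L → . ; x a], [L → . P L L], [L → . a L], [L → a . L], [P → . a L a], [P → a . L a] }  — shift
  I5: { [L → a L .], [P → a L . a] }  — shift, reduce
  I6: { [P → a L a .] }  — reduce
  I7: { [L → . ; x a], [L → . P L L], [L → . a L], [L → P L . L], [P → . a L a] }  — shift
  I8: { [L → P L L .] }  — reduce
  I9: { [L → ; x . a] }  — shift
  I10: { [L → ; x a .] }  — reduce

I5 contains reduce item [L → a L .] and shift item [P → a L . a] — shift-reduce conflict.

Answer: Yes — I5: [L → a L .] vs [P → a L . a]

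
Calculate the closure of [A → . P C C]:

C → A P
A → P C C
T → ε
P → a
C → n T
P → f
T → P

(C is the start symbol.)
Start with: [A → . P C C]
  [A → . P C C] has the dot before P: add [P → . a], [P → . f]
No further items can be added.

CLOSURE = { [A → . P C C], [P → . a], [P → . f] }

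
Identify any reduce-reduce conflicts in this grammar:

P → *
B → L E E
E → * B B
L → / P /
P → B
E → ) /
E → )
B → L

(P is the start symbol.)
No reduce-reduce conflicts

Augment with P' → P and build the canonical LR(0) collection (I0 = CLOSURE({[P' → . P]}), then GOTO on every symbol after a dot until no new states appear). It has 15 states:
  I0: { [B → . L E E], [B → . L], [L → . / P /], [P → . *], [P → . B], [P' → . P] }  — shift
  I1: { [P → * .] }  — reduce
  I2: { [B → . L E E], [B → . L], [L → . / P /], [L → / . P /], [P → . *], [P → . B] }  — shift
  I3: { [P → B .] }  — reduce
  I4: { [B → L . E E], [B → L .], [E → . ) /], [E → . )], [E → . * B B] }  — shift, reduce
  I5: { [P' → P .] }  — accept
  I6: { [E → ) . /], [E → ) .] }  — shift, reduce
  I7: { [B → . L E E], [B → . L], [E → * . B B], [L → . / P /] }  — shift
  I8: { [B → L E . E], [E → . ) /], [E → . )], [E → . * B B] }  — shift
  I9: { [B → L E E .] }  — reduce
  I10: { [B → . L E E], [B → . L], [E → * B . B], [L → . / P /] }  — shift
  I11: { [E → * B B .] }  — reduce
  I12: { [E → ) / .] }  — reduce
  I13: { [L → / P . /] }  — shift
  I14: { [L → / P / .] }  — reduce

No state contains more than one complete item.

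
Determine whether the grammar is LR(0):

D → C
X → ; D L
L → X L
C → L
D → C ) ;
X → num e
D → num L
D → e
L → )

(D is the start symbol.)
No. Shift-reduce conflict between [D → C .] and [D → C . ) ;]

A grammar is LR(0) if no state in the canonical LR(0) collection has:
  - both a shift item (dot before a terminal) and a complete item (shift-reduce conflict), or
  - two or more complete items (reduce-reduce conflict; the accept item [D' → D .] counts as a complete item here).

Augment with D' → D and build the canonical LR(0) collection (I0 = CLOSURE({[D' → . D]}), then GOTO on every symbol after a dot until no new states appear). It has 17 states:
  I0: { [C → . L], [D → . C ) ;], [D → . C], [D → . e], [D → . num L], [D' → . D], [L → . )], [L → . X L], [X → . ; D L], [X → . num e] }  — shift
  I1: { [L → ) .] }  — reduce
  I2: { [C → . L], [D → . C ) ;], [D → . C], [D → . e], [D → . num L], [L → . )], [L → . X L], [X → . ; D L], [X → . num e], [X → ; . D L] }  — shift
  I3: { [D → C . ) ;], [D → C .] }  — shift, reduce
  I4: { [D' → D .] }  — accept
  I5: { [C → L .] }  — reduce
  I6: { [L → . )], [L → . X L], [L → X . L], [X → . ; D L], [X → . num e] }  — shift
  I7: { [D → e .] }  — reduce
  I8: { [D → num . L], [L → . )], [L → . X L], [X → . ; D L], [X → . num e], [X → num . e] }  — shift
  I9: { [D → num L .] }  — reduce
  I10: { [X → num e .] }  — reduce
  I11: { [X → num . e] }  — shift
  I12: { [L → X L .] }  — reduce
  I13: { [D → C ) . ;] }  — shift
  I14: { [D → C ) ; .] }  — reduce
  I15: { [L → . )], [L → . X L], [X → . ; D L], [X → . num e], [X → ; D . L] }  — shift
  I16: { [X → ; D L .] }  — reduce

Conflict in state I3:
  Shift-reduce conflict between [D → C .] and [D → C . ) ;]
So the grammar is NOT LR(0).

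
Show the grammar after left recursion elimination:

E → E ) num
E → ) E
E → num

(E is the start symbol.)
E → ) E E'
E → num E'
E' → ) num E'
E' → ε

E is directly left-recursive. The standard transformation for
  A → A α₁ | ... | A α_m | β₁ | ... | β_n
is
  A  → β₁ A' | ... | β_n A'
  A' → α₁ A' | ... | α_m A' | ε

E → ) E becomes E → ) E E'
E → num becomes E → num E'
E → E ) num becomes E' → ) num E'
Add E' → ε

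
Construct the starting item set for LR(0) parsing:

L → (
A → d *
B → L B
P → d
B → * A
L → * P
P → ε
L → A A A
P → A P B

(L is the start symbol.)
First, augment the grammar with L' → L
I₀ = CLOSURE({ [L' → . L] }):
  [L' → . L] has the dot before L: add [L → . (], [L → . * P], [L → . A A A]
  [L → . A A A] has the dot before A: add [A → . d *]
No further items can be added.

I₀ = { [A → . d *], [L → . (], [L → . * P], [L → . A A A], [L' → . L] }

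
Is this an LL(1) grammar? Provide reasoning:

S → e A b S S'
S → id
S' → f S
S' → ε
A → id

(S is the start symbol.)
No. Predict set conflict for S': { 'f' }

Relevant sets:
  FOLLOW(S') = { $, 'f' }

For S:
  PREDICT(S → e A b S S') = { 'e' }
  PREDICT(S → id) = { 'id' }
For S':
  PREDICT(S' → f S) = { 'f' }
  PREDICT(S' → ε) = { $, 'f' }
A has a single production, so nothing to check there.

Conflict found: Predict set conflict for S': { 'f' }
The grammar is NOT LL(1).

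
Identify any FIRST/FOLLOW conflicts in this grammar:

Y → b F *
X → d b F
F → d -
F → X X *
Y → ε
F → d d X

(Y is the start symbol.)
Nullable non-terminals: Y.

Y: nullable alternative(s) Y → ε; FOLLOW(Y) = { $ }
  Y → b F *: FIRST \ {ε} = { 'b' } — disjoint from FOLLOW(Y)
  Y → ε: FIRST \ {ε} = { } — this is the only nullable alternative, skip

F, X have no nullable alternative, so no FIRST/FOLLOW check is needed there.

No FIRST/FOLLOW conflicts found.

Answer: No FIRST/FOLLOW conflicts.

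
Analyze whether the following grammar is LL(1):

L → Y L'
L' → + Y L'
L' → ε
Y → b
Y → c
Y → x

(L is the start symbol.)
Relevant sets:
  FOLLOW(L') = { $ }

For L':
  PREDICT(L' → '+' Y L') = { '+' }
  PREDICT(L' → ε) = { $ }
For Y:
  PREDICT(Y → b) = { 'b' }
  PREDICT(Y → c) = { 'c' }
  PREDICT(Y → x) = { 'x' }
L has a single production, so nothing to check there.

All predict sets are disjoint. The grammar IS LL(1).

Answer: Yes, the grammar is LL(1).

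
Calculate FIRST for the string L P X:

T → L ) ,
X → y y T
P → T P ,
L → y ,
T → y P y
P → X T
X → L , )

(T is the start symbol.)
FIRST sets of the non-terminals involved (from the grammar, by fixed-point iteration):
  FIRST(L) = { 'y' }

To compute FIRST(L P X), process the symbols left to right:
Symbol L is a non-terminal. Add FIRST(L) \ {ε} = { 'y' }
L is not nullable (ε ∉ FIRST(L)), so stop here.
FIRST(L P X) = { 'y' }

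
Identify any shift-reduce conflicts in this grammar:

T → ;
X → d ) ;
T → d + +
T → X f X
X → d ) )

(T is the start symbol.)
A shift-reduce conflict occurs when an LR(0) state has both:
  - a complete (reduce) item [A → α .] (dot at the end), and
  - a shift item [B → β . c γ] (dot before a terminal).

Augment with T' → T and build the canonical LR(0) collection (I0 = CLOSURE({[T' → . T]}), then GOTO on every symbol after a dot until no new states appear). It has 13 states:
  I0: { [T → . ;], [T → . X f X], [T → . d + +], [T' → . T], [X → . d ) )], [X → . d ) ;] }  — shift
  I1: { [T → ; .] }  — reduce
  I2: { [T' → T .] }  — accept
  I3: { [T → X . f X] }  — shift
  I4: { [T → d . + +], [X → d . ) )], [X → d . ) ;] }  — shift
  I5: { [X → d ) . )], [X → d ) . ;] }  — shift
  I6: { [T → d + . +] }  — shift
  I7: { [T → d + + .] }  — reduce
  I8: { [X → d ) ) .] }  — reduce
  I9: { [X → d ) ; .] }  — reduce
  I10: { [T → X f . X], [X → . d ) )], [X → . d ) ;] }  — shift
  I11: { [T → X f X .] }  — reduce
  I12: { [X → d . ) )], [X → d . ) ;] }  — shift

No state contains both a complete item and a shift item.

Answer: No shift-reduce conflicts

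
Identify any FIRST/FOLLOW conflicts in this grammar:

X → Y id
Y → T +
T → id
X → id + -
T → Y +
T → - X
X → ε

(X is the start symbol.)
A FIRST/FOLLOW conflict occurs when a non-terminal N has a nullable alternative N → β (β ⇒* ε) and another alternative N → α with FIRST(α) ∩ FOLLOW(N) ≠ ∅: on such a lookahead the parser cannot decide between expanding α and letting N vanish via β.

Nullable non-terminals: X.
FIRST sets used below: FIRST(Y) = { '-', 'id' }

X: nullable alternative(s) X → ε; FOLLOW(X) = { $, '+' }
  X → Y id: FIRST \ {ε} = { '-', 'id' } — disjoint from FOLLOW(X)
  X → id + -: FIRST \ {ε} = { 'id' } — disjoint from FOLLOW(X)
  X → ε: FIRST \ {ε} = { } — this is the only nullable alternative, skip

T, Y have no nullable alternative, so no FIRST/FOLLOW check is needed there.

No FIRST/FOLLOW conflicts found.

Answer: No FIRST/FOLLOW conflicts.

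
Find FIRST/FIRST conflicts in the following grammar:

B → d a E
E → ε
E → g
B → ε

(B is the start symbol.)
A FIRST/FIRST conflict occurs when two productions N → α and N → β for the same non-terminal have FIRST(α) ∩ FIRST(β) ≠ ∅ (with ε ∈ FIRST of a nullable right-hand side, so two nullable alternatives also conflict).

Productions for B:
  B → d a E: FIRST = { 'd' }
  B → ε: FIRST = { ε }
Productions for E:
  E → ε: FIRST = { ε }
  E → g: FIRST = { 'g' }

All alternatives of each non-terminal have pairwise disjoint FIRST sets.

Answer: No FIRST/FIRST conflicts.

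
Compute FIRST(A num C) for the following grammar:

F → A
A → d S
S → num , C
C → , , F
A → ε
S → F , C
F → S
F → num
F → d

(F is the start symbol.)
{ 'd', 'num' }

FIRST sets of the non-terminals involved (from the grammar, by fixed-point iteration):
  FIRST(A) = { 'd', ε }

To compute FIRST(A num C), process the symbols left to right:
Symbol A is a non-terminal. Add FIRST(A) \ {ε} = { 'd' }
A is nullable (ε ∈ FIRST(A)), continue to the next symbol.
Symbol num is a terminal. Add 'num' and stop.
FIRST(A num C) = { 'd', 'num' }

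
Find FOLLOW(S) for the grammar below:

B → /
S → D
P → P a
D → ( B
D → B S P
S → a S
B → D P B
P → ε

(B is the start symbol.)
{ '(', '/', 'a' }

To compute FOLLOW(S), find every occurrence of S on a right-hand side N → α S β: add FIRST(β) \ {ε}, and if β is empty or nullable also add FOLLOW(N). Iterate to a fixed point.

In D → B S P: S is followed by P, add FIRST(P) \ {ε} = { 'a' }
  P is nullable, so also add FOLLOW(D)
In S → a S: S is at the end; this adds FOLLOW(S) to itself — nothing new

The FOLLOW sets referred to above (computed the same way, to a fixed point):
  FOLLOW(D) = { '(', '/', 'a' }

Taking the union: FOLLOW(S) = { '(', '/', 'a' }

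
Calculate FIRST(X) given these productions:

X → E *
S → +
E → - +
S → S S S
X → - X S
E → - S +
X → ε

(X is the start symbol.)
{ '-', ε }

To compute FIRST(X), examine every production with X on the left-hand side, reading each right-hand side left to right until a non-nullable symbol is reached.

FIRST sets of the other non-terminals involved (by the same procedure, iterated to a fixed point):
  FIRST(E) = { '-' }

From X → E *:
  - E is a non-terminal: add FIRST(E) \ {ε} = { '-' }
    E is not nullable, so stop
From X → - X S:
  - '-' is a terminal: add '-' and stop
From X → ε:
  - ε-production, so ε ∈ FIRST(X)

Collecting: FIRST(X) = { '-', ε }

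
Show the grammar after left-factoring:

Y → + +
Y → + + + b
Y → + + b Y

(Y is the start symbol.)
Y → + + Y'
Y' → ε
Y' → + b
Y' → b Y

Left-factoring transforms A → αβ₁ | αβ₂ into A → αA' and A' → β₁ | β₂
(α is the longest common prefix among the alternatives). Repeat until
no nonterminal has two alternatives with a common prefix.

Round 1: Y has alternatives sharing prefix '+ +'. Introduce Y': Y → + + Y'
  Add: Y' → ε
  Add: Y' → + b
  Add: Y' → b Y

No remaining common prefixes — done.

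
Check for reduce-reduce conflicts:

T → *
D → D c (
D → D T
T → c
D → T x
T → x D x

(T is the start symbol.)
No reduce-reduce conflicts

Augment with T' → T and build the canonical LR(0) collection (I0 = CLOSURE({[T' → . T]}), then GOTO on every symbol after a dot until no new states appear). It has 12 states:
  I0: { [T → . *], [T → . c], [T → . x D x], [T' → . T] }  — shift
  I1: { [T → * .] }  — reduce
  I2: { [T' → T .] }  — accept
  I3: { [T → c .] }  — reduce
  I4: { [D → . D T], [D → . D c (], [D → . T x], [T → . *], [T → . c], [T → . x D x], [T → x . D x] }  — shift
  I5: { [D → D . T], [D → D . c (], [T → . *], [T → . c], [T → . x D x], [T → x D . x] }  — shift
  I6: { [D → T . x] }  — shift
  I7: { [D → T x .] }  — reduce
  I8: { [D → D T .] }  — reduce
  I9: { [D → D c . (], [T → c .] }  — shift, reduce
  I10: { [D → . D T], [D → . D c (], [D → . T x], [T → . *], [T → . c], [T → . x D x], [T → x . D x], [T → x D x .] }  — shift, reduce
  I11: { [D → D c ( .] }  — reduce

No state contains more than one complete item.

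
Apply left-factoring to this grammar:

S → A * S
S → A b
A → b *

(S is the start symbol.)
S → A S'
S' → * S
S' → b
A → b *

Left-factoring transforms A → αβ₁ | αβ₂ into A → αA' and A' → β₁ | β₂
(α is the longest common prefix among the alternatives). Repeat until
no nonterminal has two alternatives with a common prefix.

Round 1: S has alternatives sharing prefix 'A'. Introduce S': S → A S'
  Add: S' → * S
  Add: S' → b

No remaining common prefixes — done.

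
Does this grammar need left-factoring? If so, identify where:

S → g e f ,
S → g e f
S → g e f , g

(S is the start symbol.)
Left-factoring is needed when two productions for the same non-terminal
share a common prefix on the right-hand side.

Productions for S:
  S → g e f ,
  S → g e f
  S → g e f , g

Found common prefix 'g e f' in productions for S

Answer: Yes, S has productions with common prefix 'g e f'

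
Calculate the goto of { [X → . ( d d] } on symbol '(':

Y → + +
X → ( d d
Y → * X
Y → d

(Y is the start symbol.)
{ [X → ( . d d] }

GOTO(I, '(') = CLOSURE({ [A → αX.β] : [A → α.Xβ] ∈ I, X = '(' })

Items with dot before '(', with the dot advanced:
  [X → . ( d d] → [X → ( . d d]
Closure adds nothing (no advanced item has the dot before a non-terminal).

GOTO = { [X → ( . d d] }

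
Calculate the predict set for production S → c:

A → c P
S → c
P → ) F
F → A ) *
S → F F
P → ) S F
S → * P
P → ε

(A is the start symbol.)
{ 'c' }

PREDICT(S → c) = (FIRST(RHS) \ {ε}) ∪ (FOLLOW(S) if ε ∈ FIRST(RHS), i.e. RHS ⇒* ε)
FIRST(c) = { 'c' }
ε ∉ FIRST(c), so FOLLOW(S) is not added.
PREDICT(S → c) = { 'c' }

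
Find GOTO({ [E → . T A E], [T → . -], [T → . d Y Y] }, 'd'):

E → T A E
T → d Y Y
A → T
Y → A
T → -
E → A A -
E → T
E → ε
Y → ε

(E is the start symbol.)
{ [A → . T], [T → . -], [T → . d Y Y], [T → d . Y Y], [Y → . A], [Y → .] }

GOTO(I, 'd') = CLOSURE({ [A → αX.β] : [A → α.Xβ] ∈ I, X = 'd' })

Items with dot before 'd', with the dot advanced:
  [T → . d Y Y] → [T → d . Y Y]
Closure of the advanced items:
  [T → d . Y Y] has the dot before Y: add [Y → . A], [Y → .]
  [Y → . A] has the dot before A: add [A → . T]
  [A → . T] has the dot before T: add [T → . d Y Y], [T → . -]

GOTO = { [A → . T], [T → . -], [T → . d Y Y], [T → d . Y Y], [Y → . A], [Y → .] }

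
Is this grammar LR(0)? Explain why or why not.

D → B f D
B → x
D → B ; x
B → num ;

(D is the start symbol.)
Yes, the grammar is LR(0)

Augment with D' → D and build the canonical LR(0) collection (I0 = CLOSURE({[D' → . D]}), then GOTO on every symbol after a dot until no new states appear). It has 10 states:
  I0: { [B → . num ;], [B → . x], [D → . B ; x], [D → . B f D], [D' → . D] }  — shift
  I1: { [D → B . ; x], [D → B . f D] }  — shift
  I2: { [D' → D .] }  — accept
  I3: { [B → num . ;] }  — shift
  I4: { [B → x .] }  — reduce
  I5: { [B → num ; .] }  — reduce
  I6: { [D → B ; . x] }  — shift
  I7: { [B → . num ;], [B → . x], [D → . B ; x], [D → . B f D], [D → B f . D] }  — shift
  I8: { [D → B f D .] }  — reduce
  I9: { [D → B ; x .] }  — reduce

Every state is either a pure shift/goto state or contains exactly one complete item and nothing to shift — no conflicts. The grammar is LR(0).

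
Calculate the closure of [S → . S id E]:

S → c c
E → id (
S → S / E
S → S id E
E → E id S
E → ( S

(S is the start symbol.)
To compute CLOSURE, for each item [A → α.Bβ] where B is a non-terminal, add [B → .γ] for all productions B → γ; repeat for the newly added items until nothing changes.

Start with: [S → . S id E]
  [S → . S id E] has the dot before S: add [S → . c c], [S → . S / E]
No further items can be added.

CLOSURE = { [S → . S / E], [S → . S id E], [S → . c c] }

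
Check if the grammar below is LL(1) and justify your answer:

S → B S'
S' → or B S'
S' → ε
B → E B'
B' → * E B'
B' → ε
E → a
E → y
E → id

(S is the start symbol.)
A grammar is LL(1) if for each non-terminal N with multiple productions, the predict sets of those productions are pairwise disjoint, where PREDICT(N → α) = (FIRST(α) \ {ε}) ∪ (FOLLOW(N) if α ⇒* ε).

Relevant sets:
  FOLLOW(S') = { $ }
  FOLLOW(B') = { $, 'or' }

For S':
  PREDICT(S' → or B S') = { 'or' }
  PREDICT(S' → ε) = { $ }
For B':
  PREDICT(B' → '*' E B') = { '*' }
  PREDICT(B' → ε) = { $, 'or' }
For E:
  PREDICT(E → a) = { 'a' }
  PREDICT(E → y) = { 'y' }
  PREDICT(E → id) = { 'id' }
S, B have a single production, so nothing to check there.

All predict sets are disjoint. The grammar IS LL(1).

Answer: Yes, the grammar is LL(1).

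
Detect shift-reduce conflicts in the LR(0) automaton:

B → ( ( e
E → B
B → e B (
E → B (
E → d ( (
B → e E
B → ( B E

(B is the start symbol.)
Augment with B' → B and build the canonical LR(0) collection (I0 = CLOSURE({[B' → . B]}), then GOTO on every symbol after a dot until no new states appear). It has 16 states:
  I0: { [B → . ( ( e], [B → . ( B E], [B → . e B (], [B → . e E], [B' → . B] }  — shift
  I1: { [B → ( . ( e], [B → ( . B E], [B → . ( ( e], [B → . ( B E], [B → . e B (], [B → . e E] }  — shift
  I2: { [B' → B .] }  — accept
  I3: { [B → . ( ( e], [B → . ( B E], [B → . e B (], [B → . e E], [B → e . B (], [B → e . E], [E → . B (], [E → . B], [E → . d ( (] }  — shift
  I4: { [B → e B . (], [E → B . (], [E → B .] }  — shift, reduce
  I5: { [B → e E .] }  — reduce
  I6: { [E → d . ( (] }  — shift
  I7: { [E → d ( . (] }  — shift
  I8: { [E → d ( ( .] }  — reduce
  I9: { [B → e B ( .], [E → B ( .] }  — 2 reduces
  I10: { [B → ( ( . e], [B → ( . ( e], [B → ( . B E], [B → . ( ( e], [B → . ( B E], [B → . e B (], [B → . e E] }  — shift
  I11: { [B → ( B . E], [B → . ( ( e], [B → . ( B E], [B → . e B (], [B → . e E], [E → . B (], [E → . B], [E → . d ( (] }  — shift
  I12: { [E → B . (], [E → B .] }  — shift, reduce
  I13: { [B → ( B E .] }  — reduce
  I14: { [E → B ( .] }  — reduce
  I15: { [B → ( ( e .], [B → . ( ( e], [B → . ( B E], [B → . e B (], [B → . e E], [B → e . B (], [B → e . E], [E → . B (], [E → . B], [E → . d ( (] }  — shift, reduce

I4 contains reduce item [E → B .] and shift items [B → e B . (], [E → B . (] — shift-reduce conflict.
I12 contains reduce item [E → B .] and shift item [E → B . (] — shift-reduce conflict.
I15 contains reduce item [B → ( ( e .] and shift items [B → . ( ( e], [B → . ( B E], [B → . e B (], [B → . e E], [E → . d ( (] — shift-reduce conflict.

Answer: Yes — I4: [E → B .] vs [B → e B . (]; I12: [E → B .] vs [E → B . (]; I15: [B → ( ( e .] vs [B → . ( ( e]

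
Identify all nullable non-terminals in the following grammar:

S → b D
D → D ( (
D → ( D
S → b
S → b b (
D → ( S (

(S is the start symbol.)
None

There are no ε-productions, so no non-terminal can derive ε.
No non-terminals are nullable.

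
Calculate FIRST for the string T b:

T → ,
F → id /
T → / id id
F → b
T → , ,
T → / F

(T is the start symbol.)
FIRST sets of the non-terminals involved (from the grammar, by fixed-point iteration):
  FIRST(T) = { ',', '/' }

To compute FIRST(T b), process the symbols left to right:
Symbol T is a non-terminal. Add FIRST(T) \ {ε} = { ',', '/' }
T is not nullable (ε ∉ FIRST(T)), so stop here.
FIRST(T b) = { ',', '/' }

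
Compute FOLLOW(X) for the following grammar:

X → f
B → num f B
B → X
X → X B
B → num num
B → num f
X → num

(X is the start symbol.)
{ $, 'f', 'num' }

To compute FOLLOW(X), find every occurrence of X on a right-hand side N → α X β: add FIRST(β) \ {ε}, and if β is empty or nullable also add FOLLOW(N). Iterate to a fixed point.

X is the start symbol, so $ ∈ FOLLOW(X).
In B → X: X is at the end, add FOLLOW(B)
In X → X B: X is followed by B, add FIRST(B) \ {ε} = { 'f', 'num' }

The FOLLOW sets referred to above (computed the same way, to a fixed point):
  FOLLOW(B) = { $, 'f', 'num' }

Taking the union: FOLLOW(X) = { $, 'f', 'num' }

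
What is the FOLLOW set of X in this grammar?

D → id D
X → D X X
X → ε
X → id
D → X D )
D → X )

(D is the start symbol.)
To compute FOLLOW(X), find every occurrence of X on a right-hand side N → α X β: add FIRST(β) \ {ε}, and if β is empty or nullable also add FOLLOW(N). Iterate to a fixed point.

In X → D X X: X is followed by X, add FIRST(X) \ {ε} = { ')', 'id' }
  X is nullable, so FOLLOW(X) is also included — that is the set being defined, nothing new
In X → D X X: X is at the end; this adds FOLLOW(X) to itself — nothing new
In D → X D ): X is followed by D ')', add FIRST(D ')') \ {ε} = { ')', 'id' }
In D → X ): X is followed by ')', add FIRST(')') \ {ε} = { ')' }

Taking the union: FOLLOW(X) = { ')', 'id' }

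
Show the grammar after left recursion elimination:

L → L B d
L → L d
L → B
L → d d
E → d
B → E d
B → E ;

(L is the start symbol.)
L is directly left-recursive. The standard transformation for
  A → A α₁ | ... | A α_m | β₁ | ... | β_n
is
  A  → β₁ A' | ... | β_n A'
  A' → α₁ A' | ... | α_m A' | ε

L → B becomes L → B L'
L → d d becomes L → d d L'
L → L B d becomes L' → B d L'
L → L d becomes L' → d L'
Add L' → ε

Productions for other non-terminals are unchanged:
  E → d
  B → E d
  B → E ;

Resulting grammar:
L → B L'
L → d d L'
L' → B d L'
L' → d L'
L' → ε
E → d
B → E d
B → E ;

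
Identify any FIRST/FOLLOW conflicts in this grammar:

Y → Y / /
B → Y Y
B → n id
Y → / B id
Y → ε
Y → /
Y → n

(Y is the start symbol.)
A FIRST/FOLLOW conflict occurs when a non-terminal N has a nullable alternative N → β (β ⇒* ε) and another alternative N → α with FIRST(α) ∩ FOLLOW(N) ≠ ∅: on such a lookahead the parser cannot decide between expanding α and letting N vanish via β.

Nullable non-terminals: B, Y.
FIRST sets used below: FIRST(Y) = { '/', 'n', ε }

B: nullable alternative(s) B → Y Y; FOLLOW(B) = { 'id' }
  B → Y Y: FIRST \ {ε} = { '/', 'n' } — this is the only nullable alternative, skip
  B → n id: FIRST \ {ε} = { 'n' } — disjoint from FOLLOW(B)

Y: nullable alternative(s) Y → ε; FOLLOW(Y) = { $, '/', 'id', 'n' }
  Y → Y / /: FIRST \ {ε} = { '/', 'n' } — overlaps FOLLOW(Y) on { '/', 'n' }: CONFLICT
  Y → / B id: FIRST \ {ε} = { '/' } — overlaps FOLLOW(Y) on { '/' }: CONFLICT
  Y → ε: FIRST \ {ε} = { } — this is the only nullable alternative, skip
  Y → /: FIRST \ {ε} = { '/' } — overlaps FOLLOW(Y) on { '/' }: CONFLICT
  Y → n: FIRST \ {ε} = { 'n' } — overlaps FOLLOW(Y) on { 'n' }: CONFLICT

So the grammar has 4 FIRST/FOLLOW conflicts (marked CONFLICT above).

Answer: Yes. Y → Y '/' '/' with FOLLOW(Y) on { '/', 'n' }; Y → '/' B id with FOLLOW(Y) on { '/' }; Y → '/' with FOLLOW(Y) on { '/' }; Y → n with FOLLOW(Y) on { 'n' }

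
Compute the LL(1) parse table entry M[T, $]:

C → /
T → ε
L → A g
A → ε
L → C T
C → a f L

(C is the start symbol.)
To find M[T, $], we find productions for T where $ is in the predict set (PREDICT(N → α) = (FIRST(α) \ {ε}) ∪ (FOLLOW(N) if α ⇒* ε)).

Relevant sets:
  FOLLOW(T) = { $ }

T → ε: PREDICT = { $ }
  $ is in predict set, so this production goes in M[T, $]

M[T, $] = T → ε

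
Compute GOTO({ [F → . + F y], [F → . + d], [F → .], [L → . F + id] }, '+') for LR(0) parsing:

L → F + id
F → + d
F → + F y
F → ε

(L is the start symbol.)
{ [F → + . F y], [F → + . d], [F → . + F y], [F → . + d], [F → .] }

GOTO(I, '+') = CLOSURE({ [A → αX.β] : [A → α.Xβ] ∈ I, X = '+' })

Items with dot before '+', with the dot advanced:
  [F → . + F y] → [F → + . F y]
  [F → . + d] → [F → + . d]
Closure of the advanced items:
  [F → + . F y] has the dot before F: add [F → . + d], [F → . + F y], [F → .]

GOTO = { [F → + . F y], [F → + . d], [F → . + F y], [F → . + d], [F → .] }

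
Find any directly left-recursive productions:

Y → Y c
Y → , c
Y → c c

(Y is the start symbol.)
Direct left recursion occurs when N → N α for some non-terminal N (the right-hand side begins with the left-hand side itself).

Y → Y c: LEFT RECURSIVE (starts with Y)
Y → , c: starts with ','
Y → c c: starts with c

The grammar has direct left recursion on: Y.

Answer: Yes, Y is left-recursive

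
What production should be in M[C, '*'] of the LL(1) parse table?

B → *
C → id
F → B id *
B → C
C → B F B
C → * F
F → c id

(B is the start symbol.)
C → B F B, C → * F

To find M[C, '*'], we find productions for C where '*' is in the predict set (PREDICT(N → α) = (FIRST(α) \ {ε}) ∪ (FOLLOW(N) if α ⇒* ε)).

Relevant sets:
  FIRST(B) = { '*', 'id' }

C → id: PREDICT = { 'id' }
C → B F B: PREDICT = { '*', 'id' }
  '*' is in predict set, so this production goes in M[C, '*']
C → * F: PREDICT = { '*' }
  '*' is in predict set, so this production goes in M[C, '*']

M[C, '*'] = C → B F B, C → * F  (a multiply-defined cell — the grammar is not LL(1))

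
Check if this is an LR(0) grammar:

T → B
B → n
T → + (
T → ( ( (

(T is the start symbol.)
Yes, the grammar is LR(0)

A grammar is LR(0) if no state in the canonical LR(0) collection has:
  - both a shift item (dot before a terminal) and a complete item (shift-reduce conflict), or
  - two or more complete items (reduce-reduce conflict; the accept item [T' → T .] counts as a complete item here).

Augment with T' → T and build the canonical LR(0) collection (I0 = CLOSURE({[T' → . T]}), then GOTO on every symbol after a dot until no new states appear). It has 9 states:
  I0: { [B → . n], [T → . ( ( (], [T → . + (], [T → . B], [T' → . T] }  — shift
  I1: { [T → ( . ( (] }  — shift
  I2: { [T → + . (] }  — shift
  I3: { [T → B .] }  — reduce
  I4: { [T' → T .] }  — accept
  I5: { [B → n .] }  — reduce
  I6: { [T → + ( .] }  — reduce
  I7: { [T → ( ( . (] }  — shift
  I8: { [T → ( ( ( .] }  — reduce

Every state is either a pure shift/goto state or contains exactly one complete item and nothing to shift — no conflicts. The grammar is LR(0).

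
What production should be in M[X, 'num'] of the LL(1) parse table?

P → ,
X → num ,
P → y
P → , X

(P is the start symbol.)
To find M[X, 'num'], we find productions for X where 'num' is in the predict set (PREDICT(N → α) = (FIRST(α) \ {ε}) ∪ (FOLLOW(N) if α ⇒* ε)).

X → num ,: PREDICT = { 'num' }
  'num' is in predict set, so this production goes in M[X, 'num']

M[X, 'num'] = X → num ,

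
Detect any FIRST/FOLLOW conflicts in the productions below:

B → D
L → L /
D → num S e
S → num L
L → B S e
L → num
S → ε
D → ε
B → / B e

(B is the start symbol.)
Yes. D → num S e with FOLLOW(D) on { 'num' }

A FIRST/FOLLOW conflict occurs when a non-terminal N has a nullable alternative N → β (β ⇒* ε) and another alternative N → α with FIRST(α) ∩ FOLLOW(N) ≠ ∅: on such a lookahead the parser cannot decide between expanding α and letting N vanish via β.

Nullable non-terminals: B, D, S.
FIRST sets used below: FIRST(D) = { 'num', ε }

B: nullable alternative(s) B → D; FOLLOW(B) = { $, 'e', 'num' }
  B → D: FIRST \ {ε} = { 'num' } — this is the only nullable alternative, skip
  B → / B e: FIRST \ {ε} = { '/' } — disjoint from FOLLOW(B)

D: nullable alternative(s) D → ε; FOLLOW(D) = { $, 'e', 'num' }
  D → num S e: FIRST \ {ε} = { 'num' } — overlaps FOLLOW(D) on { 'num' }: CONFLICT
  D → ε: FIRST \ {ε} = { } — this is the only nullable alternative, skip

S: nullable alternative(s) S → ε; FOLLOW(S) = { 'e' }
  S → num L: FIRST \ {ε} = { 'num' } — disjoint from FOLLOW(S)
  S → ε: FIRST \ {ε} = { } — this is the only nullable alternative, skip

L has no nullable alternative, so no FIRST/FOLLOW check is needed there.

So the grammar has 1 FIRST/FOLLOW conflict (marked CONFLICT above).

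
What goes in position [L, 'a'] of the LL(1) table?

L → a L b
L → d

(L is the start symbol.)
To find M[L, 'a'], we find productions for L where 'a' is in the predict set (PREDICT(N → α) = (FIRST(α) \ {ε}) ∪ (FOLLOW(N) if α ⇒* ε)).

L → a L b: PREDICT = { 'a' }
  'a' is in predict set, so this production goes in M[L, 'a']
L → d: PREDICT = { 'd' }

M[L, 'a'] = L → a L b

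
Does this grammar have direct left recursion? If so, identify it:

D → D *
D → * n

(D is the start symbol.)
Yes, D is left-recursive

D → D *: LEFT RECURSIVE (starts with D)
D → * n: starts with '*'

The grammar has direct left recursion on: D.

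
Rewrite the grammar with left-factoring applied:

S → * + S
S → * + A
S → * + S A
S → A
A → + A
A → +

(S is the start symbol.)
S → * + S'
S' → S S''
S'' → ε
S'' → A
S' → A
S → A
A → + A'
A' → A
A' → ε

Left-factoring transforms A → αβ₁ | αβ₂ into A → αA' and A' → β₁ | β₂
(α is the longest common prefix among the alternatives). Repeat until
no nonterminal has two alternatives with a common prefix.

Round 1: S has alternatives sharing prefix '* +'. Introduce S': S → * + S'
  Add: S' → S
  Add: S' → A
  Add: S' → S A

Round 2: S' has alternatives sharing prefix 'S'. Introduce S'': S' → S S''
  Add: S'' → ε
  Add: S'' → A

Round 3: A has alternatives sharing prefix '+'. Introduce A': A → + A'
  Add: A' → A
  Add: A' → ε

No remaining common prefixes — done.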